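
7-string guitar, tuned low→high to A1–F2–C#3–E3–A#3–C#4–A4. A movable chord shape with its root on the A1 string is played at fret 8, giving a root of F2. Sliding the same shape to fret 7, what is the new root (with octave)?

Moving from fret 8 to fret 7 shifts the root by -1 semitone.
F2 down 1 semitone is E2.

E2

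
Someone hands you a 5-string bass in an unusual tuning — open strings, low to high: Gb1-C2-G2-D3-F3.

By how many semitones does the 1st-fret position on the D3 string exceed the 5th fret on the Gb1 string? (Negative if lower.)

D3 at fret 1 → Eb3 (MIDI 51); Gb1 at fret 5 → B1 (MIDI 35).
51 − 35 = 16, so the two pitches are 16 semitones apart.

16 semitones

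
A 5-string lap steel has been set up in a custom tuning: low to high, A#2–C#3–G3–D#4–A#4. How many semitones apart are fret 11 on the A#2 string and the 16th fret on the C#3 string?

8 semitones

A#2 at fret 11 → A3 (MIDI 57); C#3 at fret 16 → F4 (MIDI 65).
57 − 65 = -8, so the two pitches are 8 semitones apart, with F4 the higher.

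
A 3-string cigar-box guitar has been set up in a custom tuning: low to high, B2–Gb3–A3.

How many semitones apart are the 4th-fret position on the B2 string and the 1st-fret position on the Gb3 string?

4 semitones

B2 at fret 4 → Eb3 (MIDI 51); Gb3 at fret 1 → G3 (MIDI 55).
51 − 55 = -4, so the two pitches are 4 semitones apart, with G3 the higher.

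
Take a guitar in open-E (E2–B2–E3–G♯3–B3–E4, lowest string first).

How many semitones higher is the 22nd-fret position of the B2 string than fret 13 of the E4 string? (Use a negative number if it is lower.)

-8 semitones

B2 at fret 22 → A4 (MIDI 69); E4 at fret 13 → F5 (MIDI 77).
69 − 77 = -8, so the two pitches are 8 semitones apart.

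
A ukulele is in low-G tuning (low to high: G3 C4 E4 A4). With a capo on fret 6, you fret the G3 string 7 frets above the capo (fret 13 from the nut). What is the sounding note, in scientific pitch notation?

The capo raises the open G3 by 6 semitones to C#4; fretting 7 more gives G3 + 6 + 7 = G3 + 13 semitones = G#4.

G#4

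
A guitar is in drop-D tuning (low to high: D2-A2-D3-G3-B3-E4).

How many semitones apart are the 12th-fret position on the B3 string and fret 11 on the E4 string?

4 semitones

B3 at fret 12 → B4 (MIDI 71); E4 at fret 11 → D#5 (MIDI 75).
71 − 75 = -4, so the two pitches are 4 semitones apart, with D#5 the higher.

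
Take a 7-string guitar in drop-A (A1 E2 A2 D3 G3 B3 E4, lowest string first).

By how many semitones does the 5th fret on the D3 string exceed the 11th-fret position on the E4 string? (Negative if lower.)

D3 at fret 5 → G3 (MIDI 55); E4 at fret 11 → D#5 (MIDI 75).
55 − 75 = -20, so the two pitches are 20 semitones apart.

-20 semitones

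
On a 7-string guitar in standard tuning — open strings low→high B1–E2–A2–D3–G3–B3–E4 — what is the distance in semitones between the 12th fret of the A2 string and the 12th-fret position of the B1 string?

A2 at fret 12 → A3 (MIDI 57); B1 at fret 12 → B2 (MIDI 47).
57 − 47 = 10, so the two pitches are 10 semitones apart, with A3 the higher.

10 semitones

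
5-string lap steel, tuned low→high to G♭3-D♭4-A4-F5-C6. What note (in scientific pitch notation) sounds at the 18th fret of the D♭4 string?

The open D♭4 string plus 18 semitones: Db–D–Eb–E–…–F–Gb–G.
The walk passes from B into C once, so the octave number goes from 4 to 5.

G5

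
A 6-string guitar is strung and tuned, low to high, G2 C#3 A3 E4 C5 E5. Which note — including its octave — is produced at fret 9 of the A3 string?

F#4

A3 is MIDI 57. Adding 9 gives 66, which is F#4.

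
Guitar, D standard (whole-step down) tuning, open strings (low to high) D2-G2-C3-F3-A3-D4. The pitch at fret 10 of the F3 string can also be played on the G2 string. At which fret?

20

Fret 10 on F3 is MIDI 53 + 10 = 63 (D#4). On the G2 string (open MIDI 43), that pitch is 63 − 43 = fret 20.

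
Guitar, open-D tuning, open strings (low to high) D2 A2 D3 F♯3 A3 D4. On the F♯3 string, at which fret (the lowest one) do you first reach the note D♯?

From F♯3, count semitones up the chromatic scale until reaching D♯: F#–G–G#–A–A#–B–C–C#–D–D# — 9 steps.

9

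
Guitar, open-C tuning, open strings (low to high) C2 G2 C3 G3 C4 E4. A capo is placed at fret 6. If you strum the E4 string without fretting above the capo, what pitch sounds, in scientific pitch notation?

The capo raises the open E4 by 6 semitones to A#4; fretting 0 more gives E4 + 6 + 0 = E4 + 6 semitones = A#4.

A#4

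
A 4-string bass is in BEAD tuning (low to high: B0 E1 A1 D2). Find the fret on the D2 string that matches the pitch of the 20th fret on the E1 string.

Fret 20 on E1 is MIDI 28 + 20 = 48 (C3). On the D2 string (open MIDI 38), that pitch is 48 − 38 = fret 10.

10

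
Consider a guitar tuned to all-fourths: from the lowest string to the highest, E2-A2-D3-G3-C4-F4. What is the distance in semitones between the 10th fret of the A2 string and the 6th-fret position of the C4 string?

11 semitones

A2 at fret 10 → G3 (MIDI 55); C4 at fret 6 → F♯4 (MIDI 66).
55 − 66 = -11, so the two pitches are 11 semitones apart, with F♯4 the higher.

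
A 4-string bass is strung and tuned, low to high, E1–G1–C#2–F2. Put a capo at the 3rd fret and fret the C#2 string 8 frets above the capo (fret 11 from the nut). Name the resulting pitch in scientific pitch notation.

The capo raises the open C#2 by 3 semitones to E2; fretting 8 more gives C#2 + 3 + 8 = C#2 + 11 semitones = C3.

C3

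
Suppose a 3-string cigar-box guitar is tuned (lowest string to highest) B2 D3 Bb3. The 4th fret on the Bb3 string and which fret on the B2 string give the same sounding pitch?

Bb3 at fret 4 is Bb3 + 4 semitones = D4.
The open B2 string is 11 semitones below the open Bb3, so the same pitch on the B2 string lies at fret 4 + 11 = 15.

15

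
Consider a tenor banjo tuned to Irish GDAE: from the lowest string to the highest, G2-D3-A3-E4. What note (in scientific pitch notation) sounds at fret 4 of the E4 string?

The open E4 string plus 4 semitones: E–F–F#–G–G#.
No B→C boundary is crossed, so the octave stays at 4.
(Equivalently spelled A♭4.)

G♯4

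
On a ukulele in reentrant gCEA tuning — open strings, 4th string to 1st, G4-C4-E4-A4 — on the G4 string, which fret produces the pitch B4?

B4 is 4 semitones above the open G4 (G–G#–A–A#–B), so it sits at fret 4.

4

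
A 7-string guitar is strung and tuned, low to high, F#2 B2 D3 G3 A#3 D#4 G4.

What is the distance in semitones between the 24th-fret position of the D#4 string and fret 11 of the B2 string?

D#4 at fret 24 → D#6 (MIDI 87); B2 at fret 11 → A#3 (MIDI 58).
87 − 58 = 29, so the two pitches are 29 semitones apart, with D#6 the higher.

29 semitones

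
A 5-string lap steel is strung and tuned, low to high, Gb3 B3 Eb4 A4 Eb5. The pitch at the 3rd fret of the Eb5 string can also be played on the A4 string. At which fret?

Eb5 at fret 3 is Eb5 + 3 semitones = Gb5.
The open A4 string is 6 semitones below the open Eb5, so the same pitch on the A4 string lies at fret 3 + 6 = 9.

9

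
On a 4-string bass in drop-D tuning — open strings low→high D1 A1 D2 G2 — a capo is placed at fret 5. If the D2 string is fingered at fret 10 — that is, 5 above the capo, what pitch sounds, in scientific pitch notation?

The capo raises the open D2 by 5 semitones to G2; fretting 5 more gives D2 + 5 + 5 = D2 + 10 semitones = C3.

C3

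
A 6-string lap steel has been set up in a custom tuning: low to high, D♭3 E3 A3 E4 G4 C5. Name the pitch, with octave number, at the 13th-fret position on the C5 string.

D♭6

Each fret is one semitone, so C5 + 13 = D♭6.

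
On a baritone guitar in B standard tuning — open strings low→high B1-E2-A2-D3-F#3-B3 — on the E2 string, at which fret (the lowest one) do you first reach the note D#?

From E2, count semitones up the chromatic scale until reaching D#: E–F–F#–G–…–C#–D–D# — 11 steps.

11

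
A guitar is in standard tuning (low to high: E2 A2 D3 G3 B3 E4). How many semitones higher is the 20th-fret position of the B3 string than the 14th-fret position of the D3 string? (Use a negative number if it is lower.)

B3 at fret 20 → G5 (MIDI 79); D3 at fret 14 → E4 (MIDI 64).
79 − 64 = 15, so the two pitches are 15 semitones apart.

15 semitones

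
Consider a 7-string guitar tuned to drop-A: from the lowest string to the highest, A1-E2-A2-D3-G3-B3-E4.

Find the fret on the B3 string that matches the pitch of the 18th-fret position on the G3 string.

14

G3 at fret 18 is G3 + 18 semitones = C♯5.
The open B3 string is 4 semitones above the open G3, so the same pitch on the B3 string lies at fret 18 − 4 = 14.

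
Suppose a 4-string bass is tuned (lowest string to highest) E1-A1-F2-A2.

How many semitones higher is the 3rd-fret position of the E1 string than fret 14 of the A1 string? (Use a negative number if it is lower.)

E1 at fret 3 → G1 (MIDI 31); A1 at fret 14 → B2 (MIDI 47).
31 − 47 = -16, so the two pitches are 16 semitones apart.

-16 semitones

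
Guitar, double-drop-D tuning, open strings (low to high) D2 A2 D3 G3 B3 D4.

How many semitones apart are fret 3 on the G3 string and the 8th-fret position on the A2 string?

G3 at fret 3 → A♯3 (MIDI 58); A2 at fret 8 → F3 (MIDI 53).
58 − 53 = 5, so the two pitches are 5 semitones apart, with A♯3 the higher.

5 semitones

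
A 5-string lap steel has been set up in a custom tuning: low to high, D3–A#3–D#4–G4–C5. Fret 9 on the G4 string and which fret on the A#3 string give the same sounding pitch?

Fret 9 on G4 is MIDI 67 + 9 = 76 (E5). On the A#3 string (open MIDI 58), that pitch is 76 − 58 = fret 18.

18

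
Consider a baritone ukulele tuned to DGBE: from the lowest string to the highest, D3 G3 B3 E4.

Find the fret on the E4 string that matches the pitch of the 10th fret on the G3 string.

Fret 10 on G3 is MIDI 55 + 10 = 65 (F4). On the E4 string (open MIDI 64), that pitch is 65 − 64 = fret 1.

1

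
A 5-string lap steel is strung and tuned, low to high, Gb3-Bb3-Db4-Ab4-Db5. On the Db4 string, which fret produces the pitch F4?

F4 is 4 semitones above the open Db4 (Db–D–Eb–E–F), so it sits at fret 4.

4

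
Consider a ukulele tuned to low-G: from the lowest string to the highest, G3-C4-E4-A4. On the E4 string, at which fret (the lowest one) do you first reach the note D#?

11

From E4, count semitones up the chromatic scale until reaching D#: E–F–F#–G–…–C#–D–D# — 11 steps.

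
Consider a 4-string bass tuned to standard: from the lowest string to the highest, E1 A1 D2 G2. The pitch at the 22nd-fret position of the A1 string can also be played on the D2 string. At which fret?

A1 at fret 22 is A1 + 22 semitones = G3.
The open D2 string is 5 semitones above the open A1, so the same pitch on the D2 string lies at fret 22 − 5 = 17.

17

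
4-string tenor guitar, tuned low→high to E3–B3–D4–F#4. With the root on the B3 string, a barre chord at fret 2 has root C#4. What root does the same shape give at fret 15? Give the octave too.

Moving from fret 2 to fret 15 shifts the root by 13 semitones.
C#4 up 13 semitones is D5.

D5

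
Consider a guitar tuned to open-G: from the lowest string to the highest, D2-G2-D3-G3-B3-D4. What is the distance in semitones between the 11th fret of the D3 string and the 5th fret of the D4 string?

6 semitones

D3 at fret 11 → C♯4 (MIDI 61); D4 at fret 5 → G4 (MIDI 67).
61 − 67 = -6, so the two pitches are 6 semitones apart, with G4 the higher.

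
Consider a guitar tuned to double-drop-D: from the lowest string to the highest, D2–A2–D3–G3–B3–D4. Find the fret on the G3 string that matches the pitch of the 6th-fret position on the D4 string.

13

Fret 6 on D4 is MIDI 62 + 6 = 68 (G♯4). On the G3 string (open MIDI 55), that pitch is 68 − 55 = fret 13.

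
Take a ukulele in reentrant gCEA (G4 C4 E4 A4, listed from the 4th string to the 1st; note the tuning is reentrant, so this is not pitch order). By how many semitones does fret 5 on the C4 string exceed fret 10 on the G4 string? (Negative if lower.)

C4 at fret 5 → F4 (MIDI 65); G4 at fret 10 → F5 (MIDI 77).
65 − 77 = -12, so the two pitches are 12 semitones apart.

-12 semitones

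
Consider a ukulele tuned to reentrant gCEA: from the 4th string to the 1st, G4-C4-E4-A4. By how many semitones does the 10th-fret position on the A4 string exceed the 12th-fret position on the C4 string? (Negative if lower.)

7 semitones

A4 at fret 10 → G5 (MIDI 79); C4 at fret 12 → C5 (MIDI 72).
79 − 72 = 7, so the two pitches are 7 semitones apart.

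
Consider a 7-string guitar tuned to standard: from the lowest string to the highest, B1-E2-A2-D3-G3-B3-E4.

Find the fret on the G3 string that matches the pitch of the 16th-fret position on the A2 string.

6

A2 at fret 16 is A2 + 16 semitones = C#4.
The open G3 string is 10 semitones above the open A2, so the same pitch on the G3 string lies at fret 16 − 10 = 6.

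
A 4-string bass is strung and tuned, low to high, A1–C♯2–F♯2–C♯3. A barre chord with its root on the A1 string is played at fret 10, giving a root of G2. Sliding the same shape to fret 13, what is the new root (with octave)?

A♯2

Moving from fret 10 to fret 13 shifts the root by 3 semitones.
G2 up 3 semitones is A♯2.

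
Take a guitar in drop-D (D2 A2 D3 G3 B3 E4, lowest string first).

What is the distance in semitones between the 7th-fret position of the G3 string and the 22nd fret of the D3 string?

G3 at fret 7 → D4 (MIDI 62); D3 at fret 22 → C5 (MIDI 72).
62 − 72 = -10, so the two pitches are 10 semitones apart, with C5 the higher.

10 semitones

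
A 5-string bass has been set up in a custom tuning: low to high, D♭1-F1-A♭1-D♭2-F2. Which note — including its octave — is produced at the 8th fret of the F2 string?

D♭3

Each fret is one semitone, so F2 + 8 = D♭3.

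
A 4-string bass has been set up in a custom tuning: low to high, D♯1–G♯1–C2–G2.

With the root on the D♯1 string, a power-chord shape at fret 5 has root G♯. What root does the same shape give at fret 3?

F♯

Moving from fret 5 to fret 3 shifts the root by -2 semitones.
G♯ down 2 semitones is F♯.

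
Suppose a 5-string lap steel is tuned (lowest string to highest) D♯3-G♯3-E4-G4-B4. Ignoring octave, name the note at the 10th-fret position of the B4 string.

A

B4 is MIDI 71. Adding 10 gives 81; 81 mod 12 = 9, i.e. A.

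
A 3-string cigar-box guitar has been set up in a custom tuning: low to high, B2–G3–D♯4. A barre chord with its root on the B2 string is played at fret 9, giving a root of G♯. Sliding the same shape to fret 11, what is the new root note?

A♯

Moving from fret 9 to fret 11 shifts the root by 2 semitones.
G♯ up 2 semitones is A♯.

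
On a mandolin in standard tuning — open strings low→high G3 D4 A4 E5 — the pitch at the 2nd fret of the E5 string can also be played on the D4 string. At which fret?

E5 at fret 2 is E5 + 2 semitones = F♯5.
The open D4 string is 14 semitones below the open E5, so the same pitch on the D4 string lies at fret 2 + 14 = 16.

16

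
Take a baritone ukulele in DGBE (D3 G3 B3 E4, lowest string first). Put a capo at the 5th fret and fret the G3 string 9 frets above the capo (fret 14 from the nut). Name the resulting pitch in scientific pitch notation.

A4

The capo raises the open G3 by 5 semitones to C4; fretting 9 more gives G3 + 5 + 9 = G3 + 14 semitones = A4.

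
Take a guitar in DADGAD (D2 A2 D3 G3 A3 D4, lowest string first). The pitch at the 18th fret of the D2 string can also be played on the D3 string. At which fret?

D2 at fret 18 is D2 + 18 semitones = G#3.
The open D3 string is 12 semitones above the open D2, so the same pitch on the D3 string lies at fret 18 − 12 = 6.

6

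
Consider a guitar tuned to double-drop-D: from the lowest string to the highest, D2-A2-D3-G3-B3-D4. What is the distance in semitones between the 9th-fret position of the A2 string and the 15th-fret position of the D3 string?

11 semitones

A2 at fret 9 → F♯3 (MIDI 54); D3 at fret 15 → F4 (MIDI 65).
54 − 65 = -11, so the two pitches are 11 semitones apart, with F4 the higher.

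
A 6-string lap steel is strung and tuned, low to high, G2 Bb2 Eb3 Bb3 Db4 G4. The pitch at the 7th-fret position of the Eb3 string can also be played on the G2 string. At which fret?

15

Fret 7 on Eb3 is MIDI 51 + 7 = 58 (Bb3). On the G2 string (open MIDI 43), that pitch is 58 − 43 = fret 15.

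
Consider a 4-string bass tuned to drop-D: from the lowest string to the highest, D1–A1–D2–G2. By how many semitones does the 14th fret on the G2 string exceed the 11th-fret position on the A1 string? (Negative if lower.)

13 semitones

G2 at fret 14 → A3 (MIDI 57); A1 at fret 11 → G#2 (MIDI 44).
57 − 44 = 13, so the two pitches are 13 semitones apart.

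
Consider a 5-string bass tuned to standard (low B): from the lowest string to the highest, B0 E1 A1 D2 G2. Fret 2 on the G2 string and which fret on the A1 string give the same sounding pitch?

Fret 2 on G2 is MIDI 43 + 2 = 45 (A2). On the A1 string (open MIDI 33), that pitch is 45 − 33 = fret 12.

12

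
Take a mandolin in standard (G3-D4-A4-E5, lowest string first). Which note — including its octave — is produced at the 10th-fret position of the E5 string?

D6

E5 is MIDI 76. Adding 10 gives 86, which is D6.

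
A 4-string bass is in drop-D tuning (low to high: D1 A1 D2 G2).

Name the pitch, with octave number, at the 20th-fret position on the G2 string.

G2 is MIDI 43. Adding 20 gives 63, which is D#4.
(Equivalently spelled Eb4.)

D#4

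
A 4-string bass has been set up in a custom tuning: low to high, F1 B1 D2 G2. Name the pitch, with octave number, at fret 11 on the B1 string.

B1 is MIDI 35. Adding 11 gives 46, which is B♭2.

B♭2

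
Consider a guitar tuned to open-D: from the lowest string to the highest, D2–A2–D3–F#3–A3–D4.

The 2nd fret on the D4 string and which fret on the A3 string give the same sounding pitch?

D4 at fret 2 is D4 + 2 semitones = E4.
The open A3 string is 5 semitones below the open D4, so the same pitch on the A3 string lies at fret 2 + 5 = 7.

7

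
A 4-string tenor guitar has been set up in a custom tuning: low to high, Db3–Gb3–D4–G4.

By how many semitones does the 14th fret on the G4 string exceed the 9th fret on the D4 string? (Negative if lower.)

10 semitones

G4 at fret 14 → A5 (MIDI 81); D4 at fret 9 → B4 (MIDI 71).
81 − 71 = 10, so the two pitches are 10 semitones apart.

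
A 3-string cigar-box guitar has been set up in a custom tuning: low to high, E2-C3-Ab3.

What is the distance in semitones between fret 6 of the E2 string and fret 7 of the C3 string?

9 semitones

E2 at fret 6 → Bb2 (MIDI 46); C3 at fret 7 → G3 (MIDI 55).
46 − 55 = -9, so the two pitches are 9 semitones apart, with G3 the higher.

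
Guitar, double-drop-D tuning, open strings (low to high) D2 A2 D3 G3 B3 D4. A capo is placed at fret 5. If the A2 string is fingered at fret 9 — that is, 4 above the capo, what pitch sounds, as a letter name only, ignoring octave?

The capo raises the open A2 by 5 semitones to D3; fretting 4 more gives A2 + 5 + 4 = A2 + 9 semitones, landing on F#.

F#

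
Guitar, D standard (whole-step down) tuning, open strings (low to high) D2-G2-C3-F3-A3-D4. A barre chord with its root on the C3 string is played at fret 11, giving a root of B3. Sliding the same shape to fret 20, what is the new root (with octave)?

G♯4

Moving from fret 11 to fret 20 shifts the root by 9 semitones.
B3 up 9 semitones is G♯4.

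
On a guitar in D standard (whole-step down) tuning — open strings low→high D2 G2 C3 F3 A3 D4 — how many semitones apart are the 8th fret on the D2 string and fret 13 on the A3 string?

D2 at fret 8 → A#2 (MIDI 46); A3 at fret 13 → A#4 (MIDI 70).
46 − 70 = -24, so the two pitches are 24 semitones apart, with A#4 the higher.

24 semitones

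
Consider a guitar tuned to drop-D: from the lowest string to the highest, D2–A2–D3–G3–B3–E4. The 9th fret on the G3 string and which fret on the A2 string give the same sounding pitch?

19

Fret 9 on G3 is MIDI 55 + 9 = 64 (E4). On the A2 string (open MIDI 45), that pitch is 64 − 45 = fret 19.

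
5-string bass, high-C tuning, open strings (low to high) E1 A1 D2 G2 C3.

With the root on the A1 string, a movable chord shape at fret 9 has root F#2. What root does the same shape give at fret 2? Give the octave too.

Moving from fret 9 to fret 2 shifts the root by -7 semitones.
F#2 down 7 semitones is B1.

B1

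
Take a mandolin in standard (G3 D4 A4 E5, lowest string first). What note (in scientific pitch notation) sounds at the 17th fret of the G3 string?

Each fret is one semitone, so G3 + 17 = C5.

C5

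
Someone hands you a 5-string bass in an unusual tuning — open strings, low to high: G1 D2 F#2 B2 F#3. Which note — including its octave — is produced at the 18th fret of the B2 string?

F4

B2 is MIDI 47. Adding 18 gives 65, which is F4.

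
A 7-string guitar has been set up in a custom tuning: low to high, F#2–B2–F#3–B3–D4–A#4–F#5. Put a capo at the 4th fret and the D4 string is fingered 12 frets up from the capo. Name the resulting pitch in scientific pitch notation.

The capo raises the open D4 by 4 semitones to F#4; fretting 12 more gives D4 + 4 + 12 = D4 + 16 semitones = F#5.
(Also written Gb.)

F#5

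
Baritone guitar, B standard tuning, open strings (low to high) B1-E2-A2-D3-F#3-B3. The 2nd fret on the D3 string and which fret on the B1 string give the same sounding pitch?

D3 at fret 2 is D3 + 2 semitones = E3.
The open B1 string is 15 semitones below the open D3, so the same pitch on the B1 string lies at fret 2 + 15 = 17.

17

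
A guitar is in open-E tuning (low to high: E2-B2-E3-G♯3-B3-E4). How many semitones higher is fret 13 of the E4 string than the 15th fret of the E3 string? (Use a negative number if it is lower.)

E4 at fret 13 → F5 (MIDI 77); E3 at fret 15 → G4 (MIDI 67).
77 − 67 = 10, so the two pitches are 10 semitones apart.

10 semitones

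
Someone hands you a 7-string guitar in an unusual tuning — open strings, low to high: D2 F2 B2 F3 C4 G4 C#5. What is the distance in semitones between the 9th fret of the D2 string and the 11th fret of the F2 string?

5 semitones

D2 at fret 9 → B2 (MIDI 47); F2 at fret 11 → E3 (MIDI 52).
47 − 52 = -5, so the two pitches are 5 semitones apart, with E3 the higher.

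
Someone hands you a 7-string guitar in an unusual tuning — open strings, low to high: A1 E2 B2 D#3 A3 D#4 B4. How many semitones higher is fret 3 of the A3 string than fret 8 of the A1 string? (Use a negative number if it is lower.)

19 semitones

A3 at fret 3 → C4 (MIDI 60); A1 at fret 8 → F2 (MIDI 41).
60 − 41 = 19, so the two pitches are 19 semitones apart.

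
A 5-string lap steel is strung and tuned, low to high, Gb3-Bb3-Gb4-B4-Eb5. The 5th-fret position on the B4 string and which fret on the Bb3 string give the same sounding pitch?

Fret 5 on B4 is MIDI 71 + 5 = 76 (E5). On the Bb3 string (open MIDI 58), that pitch is 76 − 58 = fret 18.

18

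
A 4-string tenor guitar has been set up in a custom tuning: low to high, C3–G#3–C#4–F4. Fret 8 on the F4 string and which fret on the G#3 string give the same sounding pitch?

17

F4 at fret 8 is F4 + 8 semitones = C#5.
The open G#3 string is 9 semitones below the open F4, so the same pitch on the G#3 string lies at fret 8 + 9 = 17.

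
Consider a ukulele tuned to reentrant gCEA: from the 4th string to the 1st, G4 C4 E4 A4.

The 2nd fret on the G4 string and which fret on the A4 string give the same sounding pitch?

Fret 2 on G4 is MIDI 67 + 2 = 69 (A4). On the A4 string (open MIDI 69), that pitch is 69 − 69 = fret 0.

0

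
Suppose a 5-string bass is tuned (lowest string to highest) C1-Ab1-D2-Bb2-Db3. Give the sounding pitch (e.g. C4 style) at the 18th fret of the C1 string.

C1 is MIDI 24. Adding 18 gives 42, which is Gb2.
(Equivalently spelled F#2.)

Gb2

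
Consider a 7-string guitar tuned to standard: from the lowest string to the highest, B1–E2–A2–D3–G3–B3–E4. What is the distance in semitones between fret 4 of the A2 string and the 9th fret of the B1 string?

A2 at fret 4 → C#3 (MIDI 49); B1 at fret 9 → G#2 (MIDI 44).
49 − 44 = 5, so the two pitches are 5 semitones apart, with C#3 the higher.

5 semitones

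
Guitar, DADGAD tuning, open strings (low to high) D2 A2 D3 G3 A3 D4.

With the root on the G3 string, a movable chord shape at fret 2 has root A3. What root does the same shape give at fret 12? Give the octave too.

G4

Moving from fret 2 to fret 12 shifts the root by 10 semitones.
A3 up 10 semitones is G4.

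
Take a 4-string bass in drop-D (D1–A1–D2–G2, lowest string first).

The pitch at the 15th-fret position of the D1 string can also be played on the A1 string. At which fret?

D1 at fret 15 is D1 + 15 semitones = F2.
The open A1 string is 7 semitones above the open D1, so the same pitch on the A1 string lies at fret 15 − 7 = 8.

8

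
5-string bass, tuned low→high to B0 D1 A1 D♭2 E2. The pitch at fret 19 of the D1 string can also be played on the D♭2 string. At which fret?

8

Fret 19 on D1 is MIDI 26 + 19 = 45 (A2). On the D♭2 string (open MIDI 37), that pitch is 45 − 37 = fret 8.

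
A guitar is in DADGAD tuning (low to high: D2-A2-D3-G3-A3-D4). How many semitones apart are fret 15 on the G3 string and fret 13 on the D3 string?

7 semitones

G3 at fret 15 → A#4 (MIDI 70); D3 at fret 13 → D#4 (MIDI 63).
70 − 63 = 7, so the two pitches are 7 semitones apart, with A#4 the higher.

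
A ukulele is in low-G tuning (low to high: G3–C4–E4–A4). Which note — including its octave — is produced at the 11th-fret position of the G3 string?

F#4

Each fret is one semitone, so G3 + 11 = F#4.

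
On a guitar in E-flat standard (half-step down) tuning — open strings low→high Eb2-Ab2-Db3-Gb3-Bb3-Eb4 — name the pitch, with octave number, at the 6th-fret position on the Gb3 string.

Gb3 is MIDI 54. Adding 6 gives 60, which is C4.

C4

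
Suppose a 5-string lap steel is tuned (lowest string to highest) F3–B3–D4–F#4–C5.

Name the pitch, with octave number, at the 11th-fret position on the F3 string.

F3 is MIDI 53. Adding 11 gives 64, which is E4.

E4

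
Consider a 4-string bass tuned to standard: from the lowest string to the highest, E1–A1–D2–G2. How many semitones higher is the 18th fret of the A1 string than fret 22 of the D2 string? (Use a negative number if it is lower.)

A1 at fret 18 → D#3 (MIDI 51); D2 at fret 22 → C4 (MIDI 60).
51 − 60 = -9, so the two pitches are 9 semitones apart.

-9 semitones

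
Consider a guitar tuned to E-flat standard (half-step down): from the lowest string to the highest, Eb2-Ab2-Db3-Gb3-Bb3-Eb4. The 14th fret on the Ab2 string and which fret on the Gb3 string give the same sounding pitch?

Fret 14 on Ab2 is MIDI 44 + 14 = 58 (Bb3). On the Gb3 string (open MIDI 54), that pitch is 58 − 54 = fret 4.

4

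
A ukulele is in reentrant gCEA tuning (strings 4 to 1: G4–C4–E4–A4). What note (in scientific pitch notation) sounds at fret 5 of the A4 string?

The open A4 string plus 5 semitones: A–A#–B–C–C#–D.
The walk passes from B into C once, so the octave number goes from 4 to 5.

D5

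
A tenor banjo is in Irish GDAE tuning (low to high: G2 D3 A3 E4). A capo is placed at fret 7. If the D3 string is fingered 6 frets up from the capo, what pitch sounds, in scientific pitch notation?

D#4

The capo raises the open D3 by 7 semitones to A3; fretting 6 more gives D3 + 7 + 6 = D3 + 13 semitones = D#4.
(Also written Eb.)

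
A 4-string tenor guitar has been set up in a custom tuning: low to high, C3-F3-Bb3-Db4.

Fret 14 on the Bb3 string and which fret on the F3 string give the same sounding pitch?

Bb3 at fret 14 is Bb3 + 14 semitones = C5.
The open F3 string is 5 semitones below the open Bb3, so the same pitch on the F3 string lies at fret 14 + 5 = 19.

19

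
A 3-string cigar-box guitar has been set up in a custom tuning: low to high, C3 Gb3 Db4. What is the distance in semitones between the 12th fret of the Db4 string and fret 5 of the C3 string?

20 semitones

Db4 at fret 12 → Db5 (MIDI 73); C3 at fret 5 → F3 (MIDI 53).
73 − 53 = 20, so the two pitches are 20 semitones apart, with Db5 the higher.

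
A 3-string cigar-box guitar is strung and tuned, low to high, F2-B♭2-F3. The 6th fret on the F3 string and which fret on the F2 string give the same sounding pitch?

F3 at fret 6 is F3 + 6 semitones = B3.
The open F2 string is 12 semitones below the open F3, so the same pitch on the F2 string lies at fret 6 + 12 = 18.

18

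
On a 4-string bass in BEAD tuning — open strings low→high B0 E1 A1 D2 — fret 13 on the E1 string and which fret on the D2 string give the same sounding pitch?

E1 at fret 13 is E1 + 13 semitones = F2.
The open D2 string is 10 semitones above the open E1, so the same pitch on the D2 string lies at fret 13 − 10 = 3.

3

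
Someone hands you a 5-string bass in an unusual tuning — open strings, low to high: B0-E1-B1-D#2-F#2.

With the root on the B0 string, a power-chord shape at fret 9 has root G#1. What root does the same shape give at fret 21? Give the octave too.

Moving from fret 9 to fret 21 shifts the root by 12 semitones.
G#1 up 12 semitones is G#2.

G#2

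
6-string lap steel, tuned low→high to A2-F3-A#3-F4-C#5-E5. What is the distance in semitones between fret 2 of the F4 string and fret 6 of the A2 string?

16 semitones

F4 at fret 2 → G4 (MIDI 67); A2 at fret 6 → D#3 (MIDI 51).
67 − 51 = 16, so the two pitches are 16 semitones apart, with G4 the higher.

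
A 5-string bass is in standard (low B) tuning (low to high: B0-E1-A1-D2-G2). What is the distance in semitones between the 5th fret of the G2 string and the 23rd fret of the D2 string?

G2 at fret 5 → C3 (MIDI 48); D2 at fret 23 → C#4 (MIDI 61).
48 − 61 = -13, so the two pitches are 13 semitones apart, with C#4 the higher.

13 semitones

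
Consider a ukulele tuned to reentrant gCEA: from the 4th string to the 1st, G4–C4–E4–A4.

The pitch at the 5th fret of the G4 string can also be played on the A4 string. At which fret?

G4 at fret 5 is G4 + 5 semitones = C5.
The open A4 string is 2 semitones above the open G4, so the same pitch on the A4 string lies at fret 5 − 2 = 3.

3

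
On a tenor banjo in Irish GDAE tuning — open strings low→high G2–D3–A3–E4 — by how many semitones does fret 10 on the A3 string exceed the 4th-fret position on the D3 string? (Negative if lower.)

13 semitones

A3 at fret 10 → G4 (MIDI 67); D3 at fret 4 → F♯3 (MIDI 54).
67 − 54 = 13, so the two pitches are 13 semitones apart.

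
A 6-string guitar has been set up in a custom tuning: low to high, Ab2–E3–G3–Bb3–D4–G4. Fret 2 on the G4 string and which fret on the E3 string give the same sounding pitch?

G4 at fret 2 is G4 + 2 semitones = A4.
The open E3 string is 15 semitones below the open G4, so the same pitch on the E3 string lies at fret 2 + 15 = 17.

17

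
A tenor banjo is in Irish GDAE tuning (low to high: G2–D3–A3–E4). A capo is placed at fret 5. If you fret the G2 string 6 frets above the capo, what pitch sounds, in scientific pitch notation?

The capo raises the open G2 by 5 semitones to C3; fretting 6 more gives G2 + 5 + 6 = G2 + 11 semitones = F#3.

F#3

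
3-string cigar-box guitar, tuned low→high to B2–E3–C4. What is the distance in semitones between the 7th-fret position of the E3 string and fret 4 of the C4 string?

5 semitones

E3 at fret 7 → B3 (MIDI 59); C4 at fret 4 → E4 (MIDI 64).
59 − 64 = -5, so the two pitches are 5 semitones apart, with E4 the higher.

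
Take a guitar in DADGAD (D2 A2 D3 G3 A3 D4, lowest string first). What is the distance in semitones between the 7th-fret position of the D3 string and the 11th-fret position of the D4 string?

16 semitones

D3 at fret 7 → A3 (MIDI 57); D4 at fret 11 → C#5 (MIDI 73).
57 − 73 = -16, so the two pitches are 16 semitones apart, with C#5 the higher.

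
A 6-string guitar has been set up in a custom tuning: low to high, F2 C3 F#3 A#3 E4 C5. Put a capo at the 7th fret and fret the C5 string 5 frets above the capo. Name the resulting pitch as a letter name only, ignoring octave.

C

The capo raises the open C5 by 7 semitones to G5; fretting 5 more gives C5 + 7 + 5 = C5 + 12 semitones, landing on C.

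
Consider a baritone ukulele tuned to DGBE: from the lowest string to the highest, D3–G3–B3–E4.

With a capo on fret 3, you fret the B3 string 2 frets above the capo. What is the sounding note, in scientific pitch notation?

E4

The capo raises the open B3 by 3 semitones to D4; fretting 2 more gives B3 + 3 + 2 = B3 + 5 semitones = E4.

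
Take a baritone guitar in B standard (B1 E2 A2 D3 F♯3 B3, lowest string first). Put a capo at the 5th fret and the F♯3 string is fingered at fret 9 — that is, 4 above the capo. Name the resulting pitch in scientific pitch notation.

The capo raises the open F♯3 by 5 semitones to B3; fretting 4 more gives F♯3 + 5 + 4 = F♯3 + 9 semitones = D♯4.

D♯4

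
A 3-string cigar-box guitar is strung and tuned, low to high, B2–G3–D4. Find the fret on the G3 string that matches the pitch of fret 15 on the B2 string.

B2 at fret 15 is B2 + 15 semitones = D4.
The open G3 string is 8 semitones above the open B2, so the same pitch on the G3 string lies at fret 15 − 8 = 7.

7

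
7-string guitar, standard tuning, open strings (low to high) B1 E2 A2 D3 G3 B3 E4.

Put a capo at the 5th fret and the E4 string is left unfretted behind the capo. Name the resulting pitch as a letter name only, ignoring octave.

The capo raises the open E4 by 5 semitones to A4; fretting 0 more gives E4 + 5 + 0 = E4 + 5 semitones, landing on A.

A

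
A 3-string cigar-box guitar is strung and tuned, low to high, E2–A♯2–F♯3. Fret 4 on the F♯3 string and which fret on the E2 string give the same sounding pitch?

18

Fret 4 on F♯3 is MIDI 54 + 4 = 58 (A♯3). On the E2 string (open MIDI 40), that pitch is 58 − 40 = fret 18.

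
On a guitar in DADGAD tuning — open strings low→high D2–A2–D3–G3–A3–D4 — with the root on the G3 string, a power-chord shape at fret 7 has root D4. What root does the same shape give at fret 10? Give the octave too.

F4

Moving from fret 7 to fret 10 shifts the root by 3 semitones.
D4 up 3 semitones is F4.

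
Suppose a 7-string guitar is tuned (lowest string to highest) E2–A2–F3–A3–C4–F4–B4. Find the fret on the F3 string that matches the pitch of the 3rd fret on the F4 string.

F4 at fret 3 is F4 + 3 semitones = G#4.
The open F3 string is 12 semitones below the open F4, so the same pitch on the F3 string lies at fret 3 + 12 = 15.

15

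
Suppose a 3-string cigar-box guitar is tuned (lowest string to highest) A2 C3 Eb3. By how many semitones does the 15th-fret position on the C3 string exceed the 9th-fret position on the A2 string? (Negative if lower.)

C3 at fret 15 → Eb4 (MIDI 63); A2 at fret 9 → Gb3 (MIDI 54).
63 − 54 = 9, so the two pitches are 9 semitones apart.

9 semitones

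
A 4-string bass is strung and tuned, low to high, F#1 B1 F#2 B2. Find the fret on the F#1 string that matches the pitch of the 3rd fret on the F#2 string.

15

F#2 at fret 3 is F#2 + 3 semitones = A2.
The open F#1 string is 12 semitones below the open F#2, so the same pitch on the F#1 string lies at fret 3 + 12 = 15.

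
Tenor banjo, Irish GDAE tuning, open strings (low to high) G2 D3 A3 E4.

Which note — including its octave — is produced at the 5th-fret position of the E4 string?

E4 is MIDI 64. Adding 5 gives 69, which is A4.

A4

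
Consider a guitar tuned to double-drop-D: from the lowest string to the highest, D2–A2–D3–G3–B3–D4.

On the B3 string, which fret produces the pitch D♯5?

D♯5 is 16 semitones above the open B3 (B–C–C#–D–…–C#–D–D#), so it sits at fret 16.

16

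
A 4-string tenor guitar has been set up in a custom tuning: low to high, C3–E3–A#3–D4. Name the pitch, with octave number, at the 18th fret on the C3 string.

C3 is MIDI 48. Adding 18 gives 66, which is F#4.

F#4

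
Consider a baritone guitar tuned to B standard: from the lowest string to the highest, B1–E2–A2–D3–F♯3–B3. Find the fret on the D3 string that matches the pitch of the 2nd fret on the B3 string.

11

Fret 2 on B3 is MIDI 59 + 2 = 61 (C♯4). On the D3 string (open MIDI 50), that pitch is 61 − 50 = fret 11.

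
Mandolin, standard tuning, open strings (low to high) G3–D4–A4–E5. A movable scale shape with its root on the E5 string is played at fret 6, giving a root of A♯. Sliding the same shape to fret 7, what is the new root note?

Moving from fret 6 to fret 7 shifts the root by 1 semitone.
A♯ up 1 semitone is B.

B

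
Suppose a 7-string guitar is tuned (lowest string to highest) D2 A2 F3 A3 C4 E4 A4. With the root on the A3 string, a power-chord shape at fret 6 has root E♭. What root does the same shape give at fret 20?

F

Moving from fret 6 to fret 20 shifts the root by 14 semitones.
E♭ up 14 semitones is F.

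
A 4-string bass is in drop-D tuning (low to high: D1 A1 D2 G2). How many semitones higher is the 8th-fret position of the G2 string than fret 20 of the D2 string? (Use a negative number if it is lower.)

-7 semitones

G2 at fret 8 → D♯3 (MIDI 51); D2 at fret 20 → A♯3 (MIDI 58).
51 − 58 = -7, so the two pitches are 7 semitones apart.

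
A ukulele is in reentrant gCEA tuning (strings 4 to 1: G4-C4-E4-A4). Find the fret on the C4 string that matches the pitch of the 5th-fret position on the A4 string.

14

Fret 5 on A4 is MIDI 69 + 5 = 74 (D5). On the C4 string (open MIDI 60), that pitch is 74 − 60 = fret 14.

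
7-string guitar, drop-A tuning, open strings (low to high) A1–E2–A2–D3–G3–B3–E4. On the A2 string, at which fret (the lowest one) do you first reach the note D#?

From A2, count semitones up the chromatic scale until reaching D#: A–A#–B–C–C#–D–D# — 6 steps.

6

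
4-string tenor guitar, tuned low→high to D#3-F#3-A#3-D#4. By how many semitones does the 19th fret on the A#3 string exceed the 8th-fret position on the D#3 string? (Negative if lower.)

A#3 at fret 19 → F5 (MIDI 77); D#3 at fret 8 → B3 (MIDI 59).
77 − 59 = 18, so the two pitches are 18 semitones apart.

18 semitones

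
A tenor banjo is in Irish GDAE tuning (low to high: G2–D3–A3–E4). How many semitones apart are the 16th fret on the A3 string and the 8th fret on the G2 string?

A3 at fret 16 → C#5 (MIDI 73); G2 at fret 8 → D#3 (MIDI 51).
73 − 51 = 22, so the two pitches are 22 semitones apart, with C#5 the higher.

22 semitones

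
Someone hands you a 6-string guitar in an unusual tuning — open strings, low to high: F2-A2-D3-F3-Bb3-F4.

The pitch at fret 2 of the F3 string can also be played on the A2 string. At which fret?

F3 at fret 2 is F3 + 2 semitones = G3.
The open A2 string is 8 semitones below the open F3, so the same pitch on the A2 string lies at fret 2 + 8 = 10.

10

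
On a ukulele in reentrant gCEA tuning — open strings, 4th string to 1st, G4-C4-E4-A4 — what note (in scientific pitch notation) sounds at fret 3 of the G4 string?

Each fret is one semitone, so G4 + 3 = A♯4.

A♯4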